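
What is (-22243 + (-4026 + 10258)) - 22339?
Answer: -38350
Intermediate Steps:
(-22243 + (-4026 + 10258)) - 22339 = (-22243 + 6232) - 22339 = -16011 - 22339 = -38350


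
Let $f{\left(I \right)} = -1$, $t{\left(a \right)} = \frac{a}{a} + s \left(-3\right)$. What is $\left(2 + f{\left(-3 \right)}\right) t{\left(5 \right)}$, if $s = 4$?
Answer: $-11$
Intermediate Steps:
$t{\left(a \right)} = -11$ ($t{\left(a \right)} = \frac{a}{a} + 4 \left(-3\right) = 1 - 12 = -11$)
$\left(2 + f{\left(-3 \right)}\right) t{\left(5 \right)} = \left(2 - 1\right) \left(-11\right) = 1 \left(-11\right) = -11$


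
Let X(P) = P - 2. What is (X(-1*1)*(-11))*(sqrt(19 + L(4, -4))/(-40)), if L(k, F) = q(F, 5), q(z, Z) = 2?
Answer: -33*sqrt(21)/40 ≈ -3.7806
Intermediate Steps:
L(k, F) = 2
X(P) = -2 + P
(X(-1*1)*(-11))*(sqrt(19 + L(4, -4))/(-40)) = ((-2 - 1*1)*(-11))*(sqrt(19 + 2)/(-40)) = ((-2 - 1)*(-11))*(sqrt(21)*(-1/40)) = (-3*(-11))*(-sqrt(21)/40) = 33*(-sqrt(21)/40) = -33*sqrt(21)/40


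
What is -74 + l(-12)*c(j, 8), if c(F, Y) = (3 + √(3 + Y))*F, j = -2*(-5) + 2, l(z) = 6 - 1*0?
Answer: 142 + 72*√11 ≈ 380.80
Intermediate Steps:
l(z) = 6 (l(z) = 6 + 0 = 6)
j = 12 (j = 10 + 2 = 12)
c(F, Y) = F*(3 + √(3 + Y))
-74 + l(-12)*c(j, 8) = -74 + 6*(12*(3 + √(3 + 8))) = -74 + 6*(12*(3 + √11)) = -74 + 6*(36 + 12*√11) = -74 + (216 + 72*√11) = 142 + 72*√11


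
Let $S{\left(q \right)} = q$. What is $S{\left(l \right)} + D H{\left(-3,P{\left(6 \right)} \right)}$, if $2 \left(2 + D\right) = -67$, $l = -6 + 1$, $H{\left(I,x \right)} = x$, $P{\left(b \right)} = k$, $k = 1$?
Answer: $- \frac{81}{2} \approx -40.5$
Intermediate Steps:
$P{\left(b \right)} = 1$
$l = -5$
$D = - \frac{71}{2}$ ($D = -2 + \frac{1}{2} \left(-67\right) = -2 - \frac{67}{2} = - \frac{71}{2} \approx -35.5$)
$S{\left(l \right)} + D H{\left(-3,P{\left(6 \right)} \right)} = -5 - \frac{71}{2} = - \frac{81}{2}$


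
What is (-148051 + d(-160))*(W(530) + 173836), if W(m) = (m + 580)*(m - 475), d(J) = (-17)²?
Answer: -34707225132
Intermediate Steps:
d(J) = 289
W(m) = (-475 + m)*(580 + m) (W(m) = (580 + m)*(-475 + m) = (-475 + m)*(580 + m))
(-148051 + d(-160))*(W(530) + 173836) = (-148051 + 289)*((-275500 + 530² + 105*530) + 173836) = -147762*((-275500 + 280900 + 55650) + 173836) = -147762*(61050 + 173836) = -147762*234886 = -34707225132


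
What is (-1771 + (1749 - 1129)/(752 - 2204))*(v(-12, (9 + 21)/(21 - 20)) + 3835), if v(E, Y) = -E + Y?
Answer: -2493019556/363 ≈ -6.8678e+6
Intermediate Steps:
v(E, Y) = Y - E
(-1771 + (1749 - 1129)/(752 - 2204))*(v(-12, (9 + 21)/(21 - 20)) + 3835) = (-1771 + (1749 - 1129)/(752 - 2204))*(((9 + 21)/(21 - 20) - 1*(-12)) + 3835) = (-1771 + 620/(-1452))*((30/1 + 12) + 3835) = (-1771 + 620*(-1/1452))*((30*1 + 12) + 3835) = (-1771 - 155/363)*((30 + 12) + 3835) = -643028*(42 + 3835)/363 = -643028/363*3877 = -2493019556/363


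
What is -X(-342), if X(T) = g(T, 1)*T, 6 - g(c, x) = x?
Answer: 1710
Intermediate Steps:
g(c, x) = 6 - x
X(T) = 5*T (X(T) = (6 - 1*1)*T = (6 - 1)*T = 5*T)
-X(-342) = -5*(-342) = -1*(-1710) = 1710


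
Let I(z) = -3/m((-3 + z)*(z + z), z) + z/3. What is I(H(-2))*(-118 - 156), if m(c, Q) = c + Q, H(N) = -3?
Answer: 3288/11 ≈ 298.91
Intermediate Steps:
m(c, Q) = Q + c
I(z) = -3/(z + 2*z*(-3 + z)) + z/3 (I(z) = -3/(z + (-3 + z)*(z + z)) + z/3 = -3/(z + (-3 + z)*(2*z)) + z*(⅓) = -3/(z + 2*z*(-3 + z)) + z/3)
I(H(-2))*(-118 - 156) = ((⅓)*(-9 + (-3)²*(-5 + 2*(-3)))/(-3*(-5 + 2*(-3))))*(-118 - 156) = ((⅓)*(-⅓)*(-9 + 9*(-5 - 6))/(-5 - 6))*(-274) = ((⅓)*(-⅓)*(-9 + 9*(-11))/(-11))*(-274) = ((⅓)*(-⅓)*(-1/11)*(-9 - 99))*(-274) = ((⅓)*(-⅓)*(-1/11)*(-108))*(-274) = -12/11*(-274) = 3288/11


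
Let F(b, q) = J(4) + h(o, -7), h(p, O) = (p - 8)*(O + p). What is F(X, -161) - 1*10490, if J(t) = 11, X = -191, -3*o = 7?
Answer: -93443/9 ≈ -10383.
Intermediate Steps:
o = -7/3 (o = -⅓*7 = -7/3 ≈ -2.3333)
h(p, O) = (-8 + p)*(O + p)
F(b, q) = 967/9 (F(b, q) = 11 + ((-7/3)² - 8*(-7) - 8*(-7/3) - 7*(-7/3)) = 11 + (49/9 + 56 + 56/3 + 49/3) = 11 + 868/9 = 967/9)
F(X, -161) - 1*10490 = 967/9 - 1*10490 = 967/9 - 10490 = -93443/9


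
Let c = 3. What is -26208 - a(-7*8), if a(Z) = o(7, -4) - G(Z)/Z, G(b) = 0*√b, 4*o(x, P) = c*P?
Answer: -26205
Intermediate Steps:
o(x, P) = 3*P/4 (o(x, P) = (3*P)/4 = 3*P/4)
G(b) = 0
a(Z) = -3 (a(Z) = (¾)*(-4) - 0/Z = -3 - 1*0 = -3 + 0 = -3)
-26208 - a(-7*8) = -26208 - 1*(-3) = -26208 + 3 = -26205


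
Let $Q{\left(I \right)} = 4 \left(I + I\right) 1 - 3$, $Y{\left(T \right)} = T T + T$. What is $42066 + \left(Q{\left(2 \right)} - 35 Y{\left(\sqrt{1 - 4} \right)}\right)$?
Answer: $42184 - 35 i \sqrt{3} \approx 42184.0 - 60.622 i$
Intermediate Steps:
$Y{\left(T \right)} = T + T^{2}$ ($Y{\left(T \right)} = T^{2} + T = T + T^{2}$)
$Q{\left(I \right)} = -3 + 8 I$ ($Q{\left(I \right)} = 4 \cdot 2 I 1 - 3 = 4 \cdot 2 I - 3 = 8 I - 3 = -3 + 8 I$)
$42066 + \left(Q{\left(2 \right)} - 35 Y{\left(\sqrt{1 - 4} \right)}\right) = 42066 + \left(\left(-3 + 8 \cdot 2\right) - 35 \sqrt{1 - 4} \left(1 + \sqrt{1 - 4}\right)\right) = 42066 + \left(\left(-3 + 16\right) - 35 \sqrt{-3} \left(1 + \sqrt{-3}\right)\right) = 42066 + \left(13 - 35 i \sqrt{3} \left(1 + i \sqrt{3}\right)\right) = 42079 - 35 i \sqrt{3} \left(1 + i \sqrt{3}\right)$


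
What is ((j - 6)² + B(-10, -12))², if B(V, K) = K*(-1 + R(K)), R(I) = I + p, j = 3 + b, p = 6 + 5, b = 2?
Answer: 625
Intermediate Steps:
p = 11
j = 5 (j = 3 + 2 = 5)
R(I) = 11 + I (R(I) = I + 11 = 11 + I)
B(V, K) = K*(10 + K) (B(V, K) = K*(-1 + (11 + K)) = K*(10 + K))
((j - 6)² + B(-10, -12))² = ((5 - 6)² - 12*(10 - 12))² = ((-1)² - 12*(-2))² = (1 + 24)² = 25² = 625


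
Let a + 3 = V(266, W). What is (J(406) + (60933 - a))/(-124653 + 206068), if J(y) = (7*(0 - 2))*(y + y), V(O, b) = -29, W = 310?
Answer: 49597/81415 ≈ 0.60919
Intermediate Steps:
a = -32 (a = -3 - 29 = -32)
J(y) = -28*y (J(y) = (7*(-2))*(2*y) = -28*y)
(J(406) + (60933 - a))/(-124653 + 206068) = (-28*406 + (60933 - 1*(-32)))/(-124653 + 206068) = (-11368 + (60933 + 32))/81415 = (-11368 + 60965)*(1/81415) = 49597*(1/81415) = 49597/81415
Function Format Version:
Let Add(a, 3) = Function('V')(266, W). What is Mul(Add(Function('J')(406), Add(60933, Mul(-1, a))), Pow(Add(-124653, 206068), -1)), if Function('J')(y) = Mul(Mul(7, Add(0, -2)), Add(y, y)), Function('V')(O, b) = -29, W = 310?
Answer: Rational(49597, 81415) ≈ 0.60919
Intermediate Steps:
a = -32 (a = Add(-3, -29) = -32)
Function('J')(y) = Mul(-28, y) (Function('J')(y) = Mul(Mul(7, -2), Mul(2, y)) = Mul(-14, Mul(2, y)) = Mul(-28, y))
Mul(Add(Function('J')(406), Add(60933, Mul(-1, a))), Pow(Add(-124653, 206068), -1)) = Mul(Add(Mul(-28, 406), Add(60933, Mul(-1, -32))), Pow(Add(-124653, 206068), -1)) = Mul(Add(-11368, Add(60933, 32)), Pow(81415, -1)) = Mul(Add(-11368, 60965), Rational(1, 81415)) = Mul(49597, Rational(1, 81415)) = Rational(49597, 81415)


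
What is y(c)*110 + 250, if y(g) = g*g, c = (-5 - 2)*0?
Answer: 250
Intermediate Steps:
c = 0 (c = -7*0 = 0)
y(g) = g²
y(c)*110 + 250 = 0²*110 + 250 = 0*110 + 250 = 0 + 250 = 250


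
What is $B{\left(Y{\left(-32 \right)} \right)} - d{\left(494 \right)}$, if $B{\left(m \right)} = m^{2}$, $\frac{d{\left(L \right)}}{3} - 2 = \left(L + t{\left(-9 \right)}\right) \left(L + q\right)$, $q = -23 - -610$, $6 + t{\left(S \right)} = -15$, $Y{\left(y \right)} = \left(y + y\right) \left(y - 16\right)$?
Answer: $7903239$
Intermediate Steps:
$Y{\left(y \right)} = 2 y \left(-16 + y\right)$
$t{\left(S \right)} = -21$ ($t{\left(S \right)} = -6 - 15 = -21$)
$q = 587$ ($q = -23 + 610 = 587$)
$d{\left(L \right)} = 6 + 3 \left(-21 + L\right) \left(587 + L\right)$ ($d{\left(L \right)} = 6 + 3 \left(L - 21\right) \left(L + 587\right) = 6 + 3 \left(-21 + L\right) \left(587 + L\right)$)
$B{\left(Y{\left(-32 \right)} \right)} - d{\left(494 \right)} = \left(2 \left(-32\right) \left(-16 - 32\right)\right)^{2} - \left(-36975 + 3 \cdot 494^{2} + 1698 \cdot 494\right) = \left(2 \left(-32\right) \left(-48\right)\right)^{2} - \left(-36975 + 3 \cdot 244036 + 838812\right) = 3072^{2} - \left(-36975 + 732108 + 838812\right) = 9437184 - 1533945 = 7903239$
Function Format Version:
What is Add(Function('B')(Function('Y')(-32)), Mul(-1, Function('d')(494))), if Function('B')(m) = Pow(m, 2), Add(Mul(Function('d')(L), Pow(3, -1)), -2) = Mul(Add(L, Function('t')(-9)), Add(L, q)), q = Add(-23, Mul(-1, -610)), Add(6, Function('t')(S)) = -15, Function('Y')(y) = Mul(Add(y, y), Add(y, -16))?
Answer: 7903239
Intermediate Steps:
Function('Y')(y) = Mul(2, y, Add(-16, y)) (Function('Y')(y) = Mul(Mul(2, y), Add(-16, y)) = Mul(2, y, Add(-16, y)))
Function('t')(S) = -21 (Function('t')(S) = Add(-6, -15) = -21)
q = 587 (q = Add(-23, 610) = 587)
Function('d')(L) = Add(6, Mul(3, Add(-21, L), Add(587, L))) (Function('d')(L) = Add(6, Mul(3, Mul(Add(L, -21), Add(L, 587)))) = Add(6, Mul(3, Mul(Add(-21, L), Add(587, L)))) = Add(6, Mul(3, Add(-21, L), Add(587, L))))
Add(Function('B')(Function('Y')(-32)), Mul(-1, Function('d')(494))) = Add(Pow(Mul(2, -32, Add(-16, -32)), 2), Mul(-1, Add(-36975, Mul(3, Pow(494, 2)), Mul(1698, 494)))) = Add(Pow(Mul(2, -32, -48), 2), Mul(-1, Add(-36975, Mul(3, 244036), 838812))) = Add(Pow(3072, 2), Mul(-1, Add(-36975, 732108, 838812))) = Add(9437184, Mul(-1, 1533945)) = Add(9437184, -1533945) = 7903239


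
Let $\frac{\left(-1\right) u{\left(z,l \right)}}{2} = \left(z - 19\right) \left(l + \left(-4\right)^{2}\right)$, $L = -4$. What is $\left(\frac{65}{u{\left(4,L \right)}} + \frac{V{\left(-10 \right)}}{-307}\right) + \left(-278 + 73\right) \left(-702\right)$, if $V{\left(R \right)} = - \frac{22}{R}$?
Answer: $\frac{15904952363}{110520} \approx 1.4391 \cdot 10^{5}$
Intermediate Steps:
$u{\left(z,l \right)} = - 2 \left(-19 + z\right) \left(16 + l\right)$ ($u{\left(z,l \right)} = - 2 \left(z - 19\right) \left(l + \left(-4\right)^{2}\right) = - 2 \left(-19 + z\right) \left(l + 16\right) = - 2 \left(-19 + z\right) \left(16 + l\right)$)
$\left(\frac{65}{u{\left(4,L \right)}} + \frac{V{\left(-10 \right)}}{-307}\right) + \left(-278 + 73\right) \left(-702\right) = \left(\frac{65}{608 - 128 + 38 \left(-4\right) - \left(-8\right) 4} + \frac{\left(-22\right) \frac{1}{-10}}{-307}\right) + \left(-278 + 73\right) \left(-702\right) = \left(\frac{65}{608 - 128 - 152 + 32} + \left(-22\right) \left(- \frac{1}{10}\right) \left(- \frac{1}{307}\right)\right) - -143910 = \left(\frac{65}{360} + \frac{11}{5} \left(- \frac{1}{307}\right)\right) + 143910 = \left(65 \cdot \frac{1}{360} - \frac{11}{1535}\right) + 143910 = \left(\frac{13}{72} - \frac{11}{1535}\right) + 143910 = \frac{19163}{110520} + 143910 = \frac{15904952363}{110520}$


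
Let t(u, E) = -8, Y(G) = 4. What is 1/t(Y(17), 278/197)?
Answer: -1/8 ≈ -0.12500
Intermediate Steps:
1/t(Y(17), 278/197) = 1/(-8) = -1/8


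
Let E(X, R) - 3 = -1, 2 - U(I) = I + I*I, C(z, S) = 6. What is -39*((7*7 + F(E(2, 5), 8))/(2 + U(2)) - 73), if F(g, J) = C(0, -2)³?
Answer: 16029/2 ≈ 8014.5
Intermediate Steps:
U(I) = 2 - I - I² (U(I) = 2 - (I + I*I) = 2 - (I + I²) = 2 + (-I - I²) = 2 - I - I²)
E(X, R) = 2 (E(X, R) = 3 - 1 = 2)
F(g, J) = 216 (F(g, J) = 6³ = 216)
-39*((7*7 + F(E(2, 5), 8))/(2 + U(2)) - 73) = -39*((7*7 + 216)/(2 + (2 - 1*2 - 1*2²)) - 73) = -39*((49 + 216)/(2 + (2 - 2 - 1*4)) - 73) = -39*(265/(2 + (2 - 2 - 4)) - 73) = -39*(265/(2 - 4) - 73) = -39*(265/(-2) - 73) = -39*(265*(-½) - 73) = -39*(-265/2 - 73) = -39*(-411/2) = 16029/2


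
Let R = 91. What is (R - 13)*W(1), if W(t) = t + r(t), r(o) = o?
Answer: 156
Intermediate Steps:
W(t) = 2*t (W(t) = t + t = 2*t)
(R - 13)*W(1) = (91 - 13)*(2*1) = 78*2 = 156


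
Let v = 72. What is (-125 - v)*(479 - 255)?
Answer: -44128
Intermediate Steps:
(-125 - v)*(479 - 255) = (-125 - 1*72)*(479 - 255) = (-125 - 72)*224 = -197*224 = -44128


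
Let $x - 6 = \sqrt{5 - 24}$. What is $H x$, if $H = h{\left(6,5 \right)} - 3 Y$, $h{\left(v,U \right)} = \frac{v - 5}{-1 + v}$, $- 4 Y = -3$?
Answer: $- \frac{123}{10} - \frac{41 i \sqrt{19}}{20} \approx -12.3 - 8.9357 i$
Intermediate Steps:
$Y = \frac{3}{4}$ ($Y = \left(- \frac{1}{4}\right) \left(-3\right) = \frac{3}{4} \approx 0.75$)
$h{\left(v,U \right)} = \frac{-5 + v}{-1 + v}$
$H = - \frac{41}{20}$ ($H = \frac{-5 + 6}{-1 + 6} - \frac{9}{4} = \frac{1}{5} \cdot 1 - \frac{9}{4} = \frac{1}{5} - \frac{9}{4} = - \frac{41}{20} \approx -2.05$)
$x = 6 + i \sqrt{19}$ ($x = 6 + \sqrt{5 - 24} = 6 + \sqrt{-19} = 6 + i \sqrt{19} \approx 6.0 + 4.3589 i$)
$H x = - \frac{41 \left(6 + i \sqrt{19}\right)}{20} = - \frac{123}{10} - \frac{41 i \sqrt{19}}{20}$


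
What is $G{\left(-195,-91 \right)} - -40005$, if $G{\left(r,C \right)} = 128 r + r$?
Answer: $14850$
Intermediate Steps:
$G{\left(r,C \right)} = 129 r$
$G{\left(-195,-91 \right)} - -40005 = 129 \left(-195\right) - -40005 = -25155 + 40005 = 14850$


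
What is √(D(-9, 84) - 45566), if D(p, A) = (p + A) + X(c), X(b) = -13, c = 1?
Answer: 24*I*√79 ≈ 213.32*I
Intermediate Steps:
D(p, A) = -13 + A + p (D(p, A) = (p + A) - 13 = (A + p) - 13 = -13 + A + p)
√(D(-9, 84) - 45566) = √((-13 + 84 - 9) - 45566) = √(62 - 45566) = √(-45504) = 24*I*√79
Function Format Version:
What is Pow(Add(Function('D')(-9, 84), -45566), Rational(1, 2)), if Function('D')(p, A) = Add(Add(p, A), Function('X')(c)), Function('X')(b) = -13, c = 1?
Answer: Mul(24, I, Pow(79, Rational(1, 2))) ≈ Mul(213.32, I)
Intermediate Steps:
Function('D')(p, A) = Add(-13, A, p) (Function('D')(p, A) = Add(Add(p, A), -13) = Add(Add(A, p), -13) = Add(-13, A, p))
Pow(Add(Function('D')(-9, 84), -45566), Rational(1, 2)) = Pow(Add(Add(-13, 84, -9), -45566), Rational(1, 2)) = Pow(Add(62, -45566), Rational(1, 2)) = Pow(-45504, Rational(1, 2)) = Mul(24, I, Pow(79, Rational(1, 2)))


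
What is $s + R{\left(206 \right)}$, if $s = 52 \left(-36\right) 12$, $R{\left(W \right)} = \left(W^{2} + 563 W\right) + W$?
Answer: $136156$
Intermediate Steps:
$R{\left(W \right)} = W^{2} + 564 W$
$s = -22464$ ($s = \left(-1872\right) 12 = -22464$)
$s + R{\left(206 \right)} = -22464 + 206 \left(564 + 206\right) = -22464 + 206 \cdot 770 = -22464 + 158620 = 136156$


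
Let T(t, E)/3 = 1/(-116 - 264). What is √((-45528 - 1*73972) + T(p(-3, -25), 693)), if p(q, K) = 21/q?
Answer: I*√4313950285/190 ≈ 345.69*I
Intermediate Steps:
T(t, E) = -3/380 (T(t, E) = 3/(-116 - 264) = 3/(-380) = 3*(-1/380) = -3/380)
√((-45528 - 1*73972) + T(p(-3, -25), 693)) = √((-45528 - 1*73972) - 3/380) = √((-45528 - 73972) - 3/380) = √(-119500 - 3/380) = √(-45410003/380) = I*√4313950285/190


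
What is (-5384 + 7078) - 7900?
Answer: -6206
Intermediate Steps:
(-5384 + 7078) - 7900 = 1694 - 7900 = -6206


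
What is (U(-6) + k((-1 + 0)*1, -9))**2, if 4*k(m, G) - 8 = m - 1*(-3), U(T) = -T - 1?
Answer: 225/4 ≈ 56.250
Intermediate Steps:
U(T) = -1 - T
k(m, G) = 11/4 + m/4 (k(m, G) = 2 + (m - 1*(-3))/4 = 2 + (m + 3)/4 = 2 + (3 + m)/4 = 2 + (3/4 + m/4) = 11/4 + m/4)
(U(-6) + k((-1 + 0)*1, -9))**2 = ((-1 - 1*(-6)) + (11/4 + ((-1 + 0)*1)/4))**2 = ((-1 + 6) + (11/4 + (-1*1)/4))**2 = (5 + (11/4 + (1/4)*(-1)))**2 = (5 + (11/4 - 1/4))**2 = (5 + 5/2)**2 = (15/2)**2 = 225/4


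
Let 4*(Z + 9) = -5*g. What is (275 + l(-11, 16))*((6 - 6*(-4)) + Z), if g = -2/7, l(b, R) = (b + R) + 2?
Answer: 42159/7 ≈ 6022.7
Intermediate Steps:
l(b, R) = 2 + R + b (l(b, R) = (R + b) + 2 = 2 + R + b)
g = -2/7 (g = -2*1/7 = -2/7 ≈ -0.28571)
Z = -121/14 (Z = -9 + (-5*(-2/7))/4 = -9 + (1/4)*(10/7) = -9 + 5/14 = -121/14 ≈ -8.6429)
(275 + l(-11, 16))*((6 - 6*(-4)) + Z) = (275 + (2 + 16 - 11))*((6 - 6*(-4)) - 121/14) = (275 + 7)*((6 + 24) - 121/14) = 282*(30 - 121/14) = 282*(299/14) = 42159/7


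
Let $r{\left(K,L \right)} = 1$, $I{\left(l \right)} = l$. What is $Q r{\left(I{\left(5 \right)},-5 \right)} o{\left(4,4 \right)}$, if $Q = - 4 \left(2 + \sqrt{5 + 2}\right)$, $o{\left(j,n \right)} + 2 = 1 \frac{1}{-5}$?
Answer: $\frac{88}{5} + \frac{44 \sqrt{7}}{5} \approx 40.883$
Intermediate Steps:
$o{\left(j,n \right)} = - \frac{11}{5}$ ($o{\left(j,n \right)} = -2 + 1 \frac{1}{-5} = -2 + 1 \left(- \frac{1}{5}\right) = -2 - \frac{1}{5} = - \frac{11}{5}$)
$Q = -8 - 4 \sqrt{7}$ ($Q = - 4 \left(2 + \sqrt{7}\right) = -8 - 4 \sqrt{7} \approx -18.583$)
$Q r{\left(I{\left(5 \right)},-5 \right)} o{\left(4,4 \right)} = \left(-8 - 4 \sqrt{7}\right) 1 \left(- \frac{11}{5}\right) = \left(-8 - 4 \sqrt{7}\right) \left(- \frac{11}{5}\right) = \frac{88}{5} + \frac{44 \sqrt{7}}{5}$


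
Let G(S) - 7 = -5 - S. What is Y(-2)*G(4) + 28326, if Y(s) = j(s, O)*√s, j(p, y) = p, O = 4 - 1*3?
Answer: 28326 + 4*I*√2 ≈ 28326.0 + 5.6569*I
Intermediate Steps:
O = 1 (O = 4 - 3 = 1)
G(S) = 2 - S (G(S) = 7 + (-5 - S) = 2 - S)
Y(s) = s^(3/2) (Y(s) = s*√s = s^(3/2))
Y(-2)*G(4) + 28326 = (-2)^(3/2)*(2 - 1*4) + 28326 = (-2*I*√2)*(2 - 4) + 28326 = -2*I*√2*(-2) + 28326 = 4*I*√2 + 28326 = 28326 + 4*I*√2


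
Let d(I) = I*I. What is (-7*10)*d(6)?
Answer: -2520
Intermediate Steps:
d(I) = I²
(-7*10)*d(6) = -7*10*6² = -70*36 = -2520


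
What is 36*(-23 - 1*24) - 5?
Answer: -1697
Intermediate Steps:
36*(-23 - 1*24) - 5 = 36*(-23 - 24) - 5 = 36*(-47) - 5 = -1692 - 5 = -1697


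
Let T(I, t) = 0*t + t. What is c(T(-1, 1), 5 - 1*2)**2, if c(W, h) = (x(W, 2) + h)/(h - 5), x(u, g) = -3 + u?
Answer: 1/4 ≈ 0.25000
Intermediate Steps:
T(I, t) = t (T(I, t) = 0 + t = t)
c(W, h) = (-3 + W + h)/(-5 + h) (c(W, h) = ((-3 + W) + h)/(h - 5) = (-3 + W + h)/(-5 + h))
c(T(-1, 1), 5 - 1*2)**2 = ((-3 + 1 + (5 - 1*2))/(-5 + (5 - 1*2)))**2 = ((-3 + 1 + (5 - 2))/(-5 + (5 - 2)))**2 = ((-3 + 1 + 3)/(-5 + 3))**2 = (1/(-2))**2 = (-1/2*1)**2 = (-1/2)**2 = 1/4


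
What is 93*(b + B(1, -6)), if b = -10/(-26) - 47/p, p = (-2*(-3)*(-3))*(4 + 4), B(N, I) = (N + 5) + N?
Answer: 447485/624 ≈ 717.12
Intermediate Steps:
B(N, I) = 5 + 2*N (B(N, I) = (5 + N) + N = 5 + 2*N)
p = -144 (p = (6*(-3))*8 = -18*8 = -144)
b = 1331/1872 (b = -10/(-26) - 47/(-144) = -10*(-1/26) - 47*(-1/144) = 5/13 + 47/144 = 1331/1872 ≈ 0.71100)
93*(b + B(1, -6)) = 93*(1331/1872 + (5 + 2*1)) = 93*(1331/1872 + (5 + 2)) = 93*(1331/1872 + 7) = 93*(14435/1872) = 447485/624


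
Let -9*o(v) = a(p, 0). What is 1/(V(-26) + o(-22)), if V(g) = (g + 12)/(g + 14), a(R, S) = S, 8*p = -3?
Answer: 6/7 ≈ 0.85714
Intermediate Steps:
p = -3/8 (p = (1/8)*(-3) = -3/8 ≈ -0.37500)
V(g) = (12 + g)/(14 + g)
o(v) = 0 (o(v) = -1/9*0 = 0)
1/(V(-26) + o(-22)) = 1/((12 - 26)/(14 - 26) + 0) = 1/(-14/(-12) + 0) = 1/(-1/12*(-14) + 0) = 1/(7/6 + 0) = 1/(7/6) = 6/7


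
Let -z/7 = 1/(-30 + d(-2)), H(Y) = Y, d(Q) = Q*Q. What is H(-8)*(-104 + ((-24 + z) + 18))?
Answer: 11412/13 ≈ 877.85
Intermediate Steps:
d(Q) = Q²
z = 7/26 (z = -7/(-30 + (-2)²) = -7/(-30 + 4) = -7/(-26) = -7*(-1/26) = 7/26 ≈ 0.26923)
H(-8)*(-104 + ((-24 + z) + 18)) = -8*(-104 + ((-24 + 7/26) + 18)) = -8*(-104 + (-617/26 + 18)) = -8*(-104 - 149/26) = -8*(-2853/26) = 11412/13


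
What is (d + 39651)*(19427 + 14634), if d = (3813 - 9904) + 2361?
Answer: 1223505181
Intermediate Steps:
d = -3730 (d = -6091 + 2361 = -3730)
(d + 39651)*(19427 + 14634) = (-3730 + 39651)*(19427 + 14634) = 35921*34061 = 1223505181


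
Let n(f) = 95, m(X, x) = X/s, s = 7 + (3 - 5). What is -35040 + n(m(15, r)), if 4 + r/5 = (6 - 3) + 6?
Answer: -34945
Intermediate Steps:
s = 5 (s = 7 - 2 = 5)
r = 25 (r = -20 + 5*((6 - 3) + 6) = -20 + 5*(3 + 6) = -20 + 5*9 = -20 + 45 = 25)
m(X, x) = X/5
-35040 + n(m(15, r)) = -35040 + 95 = -34945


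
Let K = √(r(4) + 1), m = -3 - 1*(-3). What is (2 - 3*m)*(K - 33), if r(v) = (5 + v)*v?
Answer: -66 + 2*√37 ≈ -53.834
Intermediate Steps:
m = 0 (m = -3 + 3 = 0)
r(v) = v*(5 + v)
K = √37 (K = √(4*(5 + 4) + 1) = √(4*9 + 1) = √(36 + 1) = √37 ≈ 6.0828)
(2 - 3*m)*(K - 33) = (2 - 3*0)*(√37 - 33) = (2 + 0)*(-33 + √37) = 2*(-33 + √37) = -66 + 2*√37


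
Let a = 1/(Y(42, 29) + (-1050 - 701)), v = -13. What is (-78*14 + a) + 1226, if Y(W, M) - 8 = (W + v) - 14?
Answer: 231551/1728 ≈ 134.00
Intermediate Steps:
Y(W, M) = -19 + W (Y(W, M) = 8 + ((W - 13) - 14) = 8 + ((-13 + W) - 14) = 8 + (-27 + W) = -19 + W)
a = -1/1728 (a = 1/((-19 + 42) + (-1050 - 701)) = 1/(23 - 1751) = 1/(-1728) = -1/1728 ≈ -0.00057870)
(-78*14 + a) + 1226 = (-78*14 - 1/1728) + 1226 = (-1092 - 1/1728) + 1226 = -1886977/1728 + 1226 = 231551/1728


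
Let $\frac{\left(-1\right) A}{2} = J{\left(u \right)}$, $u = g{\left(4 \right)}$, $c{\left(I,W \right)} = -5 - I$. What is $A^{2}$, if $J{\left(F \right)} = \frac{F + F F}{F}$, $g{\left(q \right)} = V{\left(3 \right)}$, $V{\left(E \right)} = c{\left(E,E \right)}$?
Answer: $196$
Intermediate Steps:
$V{\left(E \right)} = -5 - E$
$g{\left(q \right)} = -8$ ($g{\left(q \right)} = -5 - 3 = -8$)
$u = -8$
$J{\left(F \right)} = \frac{F + F^{2}}{F}$
$A = 14$ ($A = - 2 \left(1 - 8\right) = \left(-2\right) \left(-7\right) = 14$)
$A^{2} = 14^{2} = 196$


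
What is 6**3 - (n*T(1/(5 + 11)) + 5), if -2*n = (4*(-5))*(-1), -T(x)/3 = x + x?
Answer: 829/4 ≈ 207.25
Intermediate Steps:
T(x) = -6*x (T(x) = -3*(x + x) = -6*x)
n = -10 (n = -4*(-5)*(-1)/2 = -(-10)*(-1) = -1/2*20 = -10)
6**3 - (n*T(1/(5 + 11)) + 5) = 6**3 - (-(-60)/(5 + 11) + 5) = 216 - (-(-60)/16 + 5) = 216 - (-10*(-3/8) + 5) = 216 - (15/4 + 5) = 216 - 1*35/4 = 216 - 35/4 = 829/4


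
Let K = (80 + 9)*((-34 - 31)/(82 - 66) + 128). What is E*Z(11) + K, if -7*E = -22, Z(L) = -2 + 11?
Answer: 1238577/112 ≈ 11059.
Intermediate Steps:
Z(L) = 9
E = 22/7 (E = -⅐*(-22) = 22/7 ≈ 3.1429)
K = 176487/16 (K = 89*(-65/16 + 128) = 89*(1983/16) = 176487/16 ≈ 11030.)
E*Z(11) + K = (22/7)*9 + 176487/16 = 198/7 + 176487/16 = 1238577/112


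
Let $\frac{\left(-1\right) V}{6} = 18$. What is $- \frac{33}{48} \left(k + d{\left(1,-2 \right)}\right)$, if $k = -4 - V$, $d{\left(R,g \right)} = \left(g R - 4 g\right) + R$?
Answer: $- \frac{1221}{16} \approx -76.313$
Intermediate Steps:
$V = -108$ ($V = \left(-6\right) 18 = -108$)
$d{\left(R,g \right)} = R - 4 g + R g$ ($d{\left(R,g \right)} = \left(R g - 4 g\right) + R = \left(- 4 g + R g\right) + R = R - 4 g + R g$)
$k = 104$ ($k = -4 - -108 = -4 + 108 = 104$)
$- \frac{33}{48} \left(k + d{\left(1,-2 \right)}\right) = - \frac{33}{48} \left(104 + \left(1 - -8 + 1 \left(-2\right)\right)\right) = \left(-33\right) \frac{1}{48} \left(104 + \left(1 + 8 - 2\right)\right) = - \frac{11 \left(104 + 7\right)}{16} = \left(- \frac{11}{16}\right) 111 = - \frac{1221}{16}$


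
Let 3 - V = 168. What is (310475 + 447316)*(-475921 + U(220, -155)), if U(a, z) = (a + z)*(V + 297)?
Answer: -354146803731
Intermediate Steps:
V = -165 (V = 3 - 1*168 = 3 - 168 = -165)
U(a, z) = 132*a + 132*z (U(a, z) = (a + z)*(-165 + 297) = (a + z)*132 = 132*a + 132*z)
(310475 + 447316)*(-475921 + U(220, -155)) = (310475 + 447316)*(-475921 + (132*220 + 132*(-155))) = 757791*(-475921 + (29040 - 20460)) = 757791*(-475921 + 8580) = 757791*(-467341) = -354146803731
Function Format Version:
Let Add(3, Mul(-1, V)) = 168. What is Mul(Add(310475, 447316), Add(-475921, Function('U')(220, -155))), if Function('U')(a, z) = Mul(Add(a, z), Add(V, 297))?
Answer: -354146803731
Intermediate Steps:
V = -165 (V = Add(3, Mul(-1, 168)) = Add(3, -168) = -165)
Function('U')(a, z) = Add(Mul(132, a), Mul(132, z)) (Function('U')(a, z) = Mul(Add(a, z), Add(-165, 297)) = Mul(Add(a, z), 132) = Add(Mul(132, a), Mul(132, z)))
Mul(Add(310475, 447316), Add(-475921, Function('U')(220, -155))) = Mul(Add(310475, 447316), Add(-475921, Add(Mul(132, 220), Mul(132, -155)))) = Mul(757791, Add(-475921, Add(29040, -20460))) = Mul(757791, Add(-475921, 8580)) = Mul(757791, -467341) = -354146803731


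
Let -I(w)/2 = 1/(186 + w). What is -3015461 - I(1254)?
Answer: -2171131919/720 ≈ -3.0155e+6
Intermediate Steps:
I(w) = -2/(186 + w)
-3015461 - I(1254) = -3015461 - (-2)/(186 + 1254) = -3015461 - (-2)/1440 = -3015461 - 1*(-1/720) = -3015461 + 1/720 = -2171131919/720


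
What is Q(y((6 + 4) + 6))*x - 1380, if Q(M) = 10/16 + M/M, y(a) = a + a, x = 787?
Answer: -809/8 ≈ -101.13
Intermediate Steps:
y(a) = 2*a
Q(M) = 13/8 (Q(M) = 10*(1/16) + 1 = 5/8 + 1 = 13/8)
Q(y((6 + 4) + 6))*x - 1380 = (13/8)*787 - 1380 = 10231/8 - 1380 = -809/8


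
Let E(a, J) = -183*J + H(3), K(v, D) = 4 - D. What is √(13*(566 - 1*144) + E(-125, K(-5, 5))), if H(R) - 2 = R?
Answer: √5674 ≈ 75.326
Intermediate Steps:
H(R) = 2 + R
E(a, J) = 5 - 183*J (E(a, J) = -183*J + (2 + 3) = -183*J + 5 = 5 - 183*J)
√(13*(566 - 1*144) + E(-125, K(-5, 5))) = √(13*(566 - 1*144) + (5 - 183*(4 - 1*5))) = √(13*(566 - 144) + (5 - 183*(4 - 5))) = √(13*422 + (5 - 183*(-1))) = √(5486 + (5 + 183)) = √(5486 + 188) = √5674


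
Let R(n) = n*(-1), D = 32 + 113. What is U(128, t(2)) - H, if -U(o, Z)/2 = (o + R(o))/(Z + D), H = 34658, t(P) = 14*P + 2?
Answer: -34658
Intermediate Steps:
t(P) = 2 + 14*P
D = 145
R(n) = -n
U(o, Z) = 0 (U(o, Z) = -2*(o - o)/(Z + 145) = -0/(145 + Z) = -2*0 = 0)
U(128, t(2)) - H = 0 - 1*34658 = 0 - 34658 = -34658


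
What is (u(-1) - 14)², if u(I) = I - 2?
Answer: 289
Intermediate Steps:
u(I) = -2 + I
(u(-1) - 14)² = ((-2 - 1) - 14)² = (-3 - 14)² = (-17)² = 289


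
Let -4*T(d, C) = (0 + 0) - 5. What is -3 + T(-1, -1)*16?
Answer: 17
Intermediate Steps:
T(d, C) = 5/4 (T(d, C) = -((0 + 0) - 5)/4 = -(0 - 5)/4 = -1/4*(-5) = 5/4)
-3 + T(-1, -1)*16 = -3 + (5/4)*16 = -3 + 20 = 17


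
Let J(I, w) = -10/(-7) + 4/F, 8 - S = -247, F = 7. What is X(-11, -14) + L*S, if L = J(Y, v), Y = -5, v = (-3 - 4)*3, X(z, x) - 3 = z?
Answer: 502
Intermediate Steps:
X(z, x) = 3 + z
S = 255 (S = 8 - 1*(-247) = 8 + 247 = 255)
v = -21 (v = -7*3 = -21)
J(I, w) = 2 (J(I, w) = -10/(-7) + 4/7 = -10*(-⅐) + 4*(⅐) = 10/7 + 4/7 = 2)
L = 2
X(-11, -14) + L*S = (3 - 11) + 2*255 = -8 + 510 = 502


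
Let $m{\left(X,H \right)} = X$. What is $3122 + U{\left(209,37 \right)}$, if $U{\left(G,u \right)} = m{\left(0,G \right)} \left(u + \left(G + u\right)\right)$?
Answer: $3122$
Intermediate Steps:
$U{\left(G,u \right)} = 0$ ($U{\left(G,u \right)} = 0 \left(u + \left(G + u\right)\right) = 0 \left(G + 2 u\right) = 0$)
$3122 + U{\left(209,37 \right)} = 3122 + 0 = 3122$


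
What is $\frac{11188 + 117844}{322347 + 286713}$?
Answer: $\frac{32258}{152265} \approx 0.21185$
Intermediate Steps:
$\frac{11188 + 117844}{322347 + 286713} = \frac{129032}{609060} = 129032 \cdot \frac{1}{609060} = \frac{32258}{152265}$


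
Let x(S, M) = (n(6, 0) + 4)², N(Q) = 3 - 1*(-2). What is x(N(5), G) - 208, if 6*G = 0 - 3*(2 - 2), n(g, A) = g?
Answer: -108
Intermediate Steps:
N(Q) = 5 (N(Q) = 3 + 2 = 5)
G = 0 (G = (0 - 3*(2 - 2))/6 = (0 - 3*0)/6 = (0 - 1*0)/6 = (0 + 0)/6 = (⅙)*0 = 0)
x(S, M) = 100 (x(S, M) = (6 + 4)² = 10² = 100)
x(N(5), G) - 208 = 100 - 208 = -108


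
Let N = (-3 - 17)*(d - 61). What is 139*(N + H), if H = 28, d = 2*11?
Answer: 112312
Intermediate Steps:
d = 22
N = 780 (N = (-3 - 17)*(22 - 61) = -20*(-39) = 780)
139*(N + H) = 139*(780 + 28) = 139*808 = 112312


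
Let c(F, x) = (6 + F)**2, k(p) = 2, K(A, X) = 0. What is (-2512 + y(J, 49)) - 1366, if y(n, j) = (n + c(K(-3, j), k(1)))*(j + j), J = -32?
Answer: -3486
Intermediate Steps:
y(n, j) = 2*j*(36 + n) (y(n, j) = (n + (6 + 0)**2)*(j + j) = (n + 6**2)*(2*j) = (n + 36)*(2*j) = (36 + n)*(2*j) = 2*j*(36 + n))
(-2512 + y(J, 49)) - 1366 = (-2512 + 2*49*(36 - 32)) - 1366 = (-2512 + 2*49*4) - 1366 = (-2512 + 392) - 1366 = -2120 - 1366 = -3486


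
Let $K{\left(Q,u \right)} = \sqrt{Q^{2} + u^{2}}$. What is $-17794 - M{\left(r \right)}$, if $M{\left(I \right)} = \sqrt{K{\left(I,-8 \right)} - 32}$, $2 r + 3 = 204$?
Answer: $-17794 - \frac{\sqrt{-128 + 2 \sqrt{40657}}}{2} \approx -17802.0$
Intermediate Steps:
$r = \frac{201}{2}$ ($r = - \frac{3}{2} + \frac{1}{2} \cdot 204 = - \frac{3}{2} + 102 = \frac{201}{2} \approx 100.5$)
$M{\left(I \right)} = \sqrt{-32 + \sqrt{64 + I^{2}}}$ ($M{\left(I \right)} = \sqrt{\sqrt{I^{2} + \left(-8\right)^{2}} - 32} = \sqrt{\sqrt{I^{2} + 64} - 32} = \sqrt{\sqrt{64 + I^{2}} - 32} = \sqrt{-32 + \sqrt{64 + I^{2}}}$)
$-17794 - M{\left(r \right)} = -17794 - \sqrt{-32 + \sqrt{64 + \left(\frac{201}{2}\right)^{2}}} = -17794 - \sqrt{-32 + \sqrt{64 + \frac{40401}{4}}} = -17794 - \sqrt{-32 + \sqrt{\frac{40657}{4}}} = -17794 - \sqrt{-32 + \frac{\sqrt{40657}}{2}}$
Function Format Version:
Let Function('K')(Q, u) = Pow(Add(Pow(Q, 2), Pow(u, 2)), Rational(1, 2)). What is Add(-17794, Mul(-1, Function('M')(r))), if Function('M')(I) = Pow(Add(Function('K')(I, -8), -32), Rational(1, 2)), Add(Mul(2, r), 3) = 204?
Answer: Add(-17794, Mul(Rational(-1, 2), Pow(Add(-128, Mul(2, Pow(40657, Rational(1, 2)))), Rational(1, 2)))) ≈ -17802.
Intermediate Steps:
r = Rational(201, 2) (r = Add(Rational(-3, 2), Mul(Rational(1, 2), 204)) = Add(Rational(-3, 2), 102) = Rational(201, 2) ≈ 100.50)
Function('M')(I) = Pow(Add(-32, Pow(Add(64, Pow(I, 2)), Rational(1, 2))), Rational(1, 2)) (Function('M')(I) = Pow(Add(Pow(Add(Pow(I, 2), Pow(-8, 2)), Rational(1, 2)), -32), Rational(1, 2)) = Pow(Add(Pow(Add(Pow(I, 2), 64), Rational(1, 2)), -32), Rational(1, 2)) = Pow(Add(Pow(Add(64, Pow(I, 2)), Rational(1, 2)), -32), Rational(1, 2)) = Pow(Add(-32, Pow(Add(64, Pow(I, 2)), Rational(1, 2))), Rational(1, 2)))
Add(-17794, Mul(-1, Function('M')(r))) = Add(-17794, Mul(-1, Pow(Add(-32, Pow(Add(64, Pow(Rational(201, 2), 2)), Rational(1, 2))), Rational(1, 2)))) = Add(-17794, Mul(-1, Pow(Add(-32, Pow(Add(64, Rational(40401, 4)), Rational(1, 2))), Rational(1, 2)))) = Add(-17794, Mul(-1, Pow(Add(-32, Pow(Rational(40657, 4), Rational(1, 2))), Rational(1, 2)))) = Add(-17794, Mul(-1, Pow(Add(-32, Mul(Rational(1, 2), Pow(40657, Rational(1, 2)))), Rational(1, 2))))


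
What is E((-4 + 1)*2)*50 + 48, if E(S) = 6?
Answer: 348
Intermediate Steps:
E((-4 + 1)*2)*50 + 48 = 6*50 + 48 = 300 + 48 = 348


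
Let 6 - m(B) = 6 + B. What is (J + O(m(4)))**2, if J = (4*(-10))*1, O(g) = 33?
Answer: 49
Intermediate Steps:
m(B) = -B (m(B) = 6 - (6 + B) = 6 + (-6 - B) = -B)
J = -40 (J = -40*1 = -40)
(J + O(m(4)))**2 = (-40 + 33)**2 = (-7)**2 = 49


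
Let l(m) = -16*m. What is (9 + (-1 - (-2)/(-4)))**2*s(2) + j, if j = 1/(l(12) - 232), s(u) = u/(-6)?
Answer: -7951/424 ≈ -18.752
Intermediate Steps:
s(u) = -u/6 (s(u) = u*(-1/6) = -u/6)
j = -1/424 (j = 1/(-16*12 - 232) = 1/(-192 - 232) = 1/(-424) = -1/424 ≈ -0.0023585)
(9 + (-1 - (-2)/(-4)))**2*s(2) + j = (9 + (-1 - (-2)/(-4)))**2*(-1/6*2) - 1/424 = (9 + (-1 - (-2)*(-1)/4))**2*(-1/3) - 1/424 = (9 + (-1 - 1*1/2))**2*(-1/3) - 1/424 = (9 + (-1 - 1/2))**2*(-1/3) - 1/424 = (9 - 3/2)**2*(-1/3) - 1/424 = (15/2)**2*(-1/3) - 1/424 = (225/4)*(-1/3) - 1/424 = -75/4 - 1/424 = -7951/424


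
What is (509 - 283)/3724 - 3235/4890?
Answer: -273550/455259 ≈ -0.60087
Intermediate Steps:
(509 - 283)/3724 - 3235/4890 = 226*(1/3724) - 3235*1/4890 = 113/1862 - 647/978 = -273550/455259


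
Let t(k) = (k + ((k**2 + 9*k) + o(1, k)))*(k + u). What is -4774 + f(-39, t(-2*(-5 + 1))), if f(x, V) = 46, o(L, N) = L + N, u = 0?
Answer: -4728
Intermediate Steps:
t(k) = k*(1 + k**2 + 11*k) (t(k) = (k + ((k**2 + 9*k) + (1 + k)))*(k + 0) = (k + (1 + k**2 + 10*k))*k = (1 + k**2 + 11*k)*k = k*(1 + k**2 + 11*k))
-4774 + f(-39, t(-2*(-5 + 1))) = -4774 + 46 = -4728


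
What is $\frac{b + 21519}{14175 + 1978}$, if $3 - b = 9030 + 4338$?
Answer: $\frac{8154}{16153} \approx 0.5048$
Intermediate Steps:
$b = -13365$ ($b = 3 - \left(9030 + 4338\right) = 3 - 13368 = -13365$)
$\frac{b + 21519}{14175 + 1978} = \frac{-13365 + 21519}{14175 + 1978} = \frac{8154}{16153}$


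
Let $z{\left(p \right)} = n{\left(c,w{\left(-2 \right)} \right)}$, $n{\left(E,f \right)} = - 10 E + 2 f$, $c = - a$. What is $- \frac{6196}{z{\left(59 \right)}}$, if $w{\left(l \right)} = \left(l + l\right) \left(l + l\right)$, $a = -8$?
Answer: $\frac{1549}{12} \approx 129.08$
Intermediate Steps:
$w{\left(l \right)} = 4 l^{2}$ ($w{\left(l \right)} = 2 l 2 l = 4 l^{2}$)
$c = 8$ ($c = \left(-1\right) \left(-8\right) = 8$)
$z{\left(p \right)} = -48$ ($z{\left(p \right)} = \left(-10\right) 8 + 2 \cdot 4 \left(-2\right)^{2} = -80 + 2 \cdot 4 \cdot 4 = -80 + 2 \cdot 16 = -80 + 32 = -48$)
$- \frac{6196}{z{\left(59 \right)}} = - \frac{6196}{-48} = \left(-6196\right) \left(- \frac{1}{48}\right) = \frac{1549}{12}$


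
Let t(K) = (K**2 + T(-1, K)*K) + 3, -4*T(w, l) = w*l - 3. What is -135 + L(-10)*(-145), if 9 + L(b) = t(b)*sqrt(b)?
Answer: 1170 - 34945*I*sqrt(10)/2 ≈ 1170.0 - 55253.0*I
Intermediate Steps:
T(w, l) = 3/4 - l*w/4 (T(w, l) = -(w*l - 3)/4 = -(l*w - 3)/4 = -(-3 + l*w)/4 = 3/4 - l*w/4)
t(K) = 3 + K**2 + K*(3/4 + K/4) (t(K) = (K**2 + (3/4 - 1/4*K*(-1))*K) + 3 = (K**2 + (3/4 + K/4)*K) + 3 = (K**2 + K*(3/4 + K/4)) + 3 = 3 + K**2 + K*(3/4 + K/4))
L(b) = -9 + sqrt(b)*(3 + 3*b/4 + 5*b**2/4) (L(b) = -9 + (3 + 3*b/4 + 5*b**2/4)*sqrt(b) = -9 + sqrt(b)*(3 + 3*b/4 + 5*b**2/4))
-135 + L(-10)*(-145) = -135 + (-9 + sqrt(-10)*(3 + (-10)**2 - 1/4*(-10)*(-3 - 1*(-10))))*(-145) = -135 + (-9 + (I*sqrt(10))*(3 + 100 - 1/4*(-10)*(-3 + 10)))*(-145) = -135 + (-9 + (I*sqrt(10))*(3 + 100 - 1/4*(-10)*7))*(-145) = -135 + (-9 + (I*sqrt(10))*(3 + 100 + 35/2))*(-145) = -135 + (-9 + (I*sqrt(10))*(241/2))*(-145) = -135 + (-9 + 241*I*sqrt(10)/2)*(-145) = -135 + (1305 - 34945*I*sqrt(10)/2) = 1170 - 34945*I*sqrt(10)/2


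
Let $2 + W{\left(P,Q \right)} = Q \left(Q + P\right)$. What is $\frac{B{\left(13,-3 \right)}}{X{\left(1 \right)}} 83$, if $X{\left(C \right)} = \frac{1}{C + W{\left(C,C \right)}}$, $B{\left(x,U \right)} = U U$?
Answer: $747$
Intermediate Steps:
$B{\left(x,U \right)} = U^{2}$
$W{\left(P,Q \right)} = -2 + Q \left(P + Q\right)$ ($W{\left(P,Q \right)} = -2 + Q \left(Q + P\right) = -2 + Q \left(P + Q\right)$)
$X{\left(C \right)} = \frac{1}{-2 + C + 2 C^{2}}$ ($X{\left(C \right)} = \frac{1}{C + \left(-2 + C^{2} + C C\right)} = \frac{1}{C + \left(-2 + C^{2} + C^{2}\right)} = \frac{1}{C + \left(-2 + 2 C^{2}\right)} = \frac{1}{-2 + C + 2 C^{2}}$)
$\frac{B{\left(13,-3 \right)}}{X{\left(1 \right)}} 83 = \frac{\left(-3\right)^{2}}{\frac{1}{-2 + 1 + 2 \cdot 1^{2}}} \cdot 83 = \frac{9}{\frac{1}{-2 + 1 + 2 \cdot 1}} \cdot 83 = \frac{9}{\frac{1}{-2 + 1 + 2}} \cdot 83 = \frac{9}{1^{-1}} \cdot 83 = \frac{9}{1} \cdot 83 = 9 \cdot 1 \cdot 83 = 9 \cdot 83 = 747$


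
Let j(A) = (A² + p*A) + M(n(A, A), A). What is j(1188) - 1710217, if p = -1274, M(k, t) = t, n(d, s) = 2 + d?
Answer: -1811197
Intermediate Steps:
j(A) = A² - 1273*A (j(A) = (A² - 1274*A) + A = A² - 1273*A)
j(1188) - 1710217 = 1188*(-1273 + 1188) - 1710217 = 1188*(-85) - 1710217 = -100980 - 1710217 = -1811197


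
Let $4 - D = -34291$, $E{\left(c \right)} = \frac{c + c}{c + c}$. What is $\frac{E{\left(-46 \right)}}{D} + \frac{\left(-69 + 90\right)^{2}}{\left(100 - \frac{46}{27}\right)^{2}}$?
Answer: $\frac{11032508971}{241564240220} \approx 0.045671$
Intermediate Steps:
$E{\left(c \right)} = 1$ ($E{\left(c \right)} = \frac{2 c}{2 c} = 2 c \frac{1}{2 c} = 1$)
$D = 34295$ ($D = 4 - -34291 = 4 + 34291 = 34295$)
$\frac{E{\left(-46 \right)}}{D} + \frac{\left(-69 + 90\right)^{2}}{\left(100 - \frac{46}{27}\right)^{2}} = 1 \cdot \frac{1}{34295} + \frac{\left(-69 + 90\right)^{2}}{\left(100 - \frac{46}{27}\right)^{2}} = 1 \cdot \frac{1}{34295} + \frac{21^{2}}{\left(100 - \frac{46}{27}\right)^{2}} = \frac{1}{34295} + \frac{441}{\left(100 - \frac{46}{27}\right)^{2}} = \frac{1}{34295} + \frac{441}{\left(\frac{2654}{27}\right)^{2}} = \frac{1}{34295} + \frac{441}{\frac{7043716}{729}} = \frac{1}{34295} + 441 \cdot \frac{729}{7043716} = \frac{1}{34295} + \frac{321489}{7043716} = \frac{11032508971}{241564240220}$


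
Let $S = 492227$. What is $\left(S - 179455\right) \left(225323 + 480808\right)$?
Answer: $220858005132$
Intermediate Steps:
$\left(S - 179455\right) \left(225323 + 480808\right) = \left(492227 - 179455\right) \left(225323 + 480808\right) = 312772 \cdot 706131 = 220858005132$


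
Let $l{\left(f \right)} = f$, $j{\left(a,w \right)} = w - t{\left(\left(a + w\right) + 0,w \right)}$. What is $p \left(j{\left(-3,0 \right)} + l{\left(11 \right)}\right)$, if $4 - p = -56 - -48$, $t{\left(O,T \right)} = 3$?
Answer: $96$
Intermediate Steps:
$j{\left(a,w \right)} = -3 + w$ ($j{\left(a,w \right)} = w - 3 = -3 + w$)
$p = 12$ ($p = 4 - \left(-56 - -48\right) = 4 - \left(-56 + 48\right) = 4 - -8 = 4 + 8 = 12$)
$p \left(j{\left(-3,0 \right)} + l{\left(11 \right)}\right) = 12 \left(\left(-3 + 0\right) + 11\right) = 12 \left(-3 + 11\right) = 12 \cdot 8 = 96$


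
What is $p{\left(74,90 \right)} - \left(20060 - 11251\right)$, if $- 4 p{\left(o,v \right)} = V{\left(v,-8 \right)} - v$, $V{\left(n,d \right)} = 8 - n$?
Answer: $-8766$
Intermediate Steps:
$p{\left(o,v \right)} = -2 + \frac{v}{2}$ ($p{\left(o,v \right)} = - \frac{\left(8 - v\right) - v}{4} = - \frac{8 - 2 v}{4} = -2 + \frac{v}{2}$)
$p{\left(74,90 \right)} - \left(20060 - 11251\right) = \left(-2 + \frac{1}{2} \cdot 90\right) - \left(20060 - 11251\right) = \left(-2 + 45\right) - \left(20060 - 11251\right) = 43 - 8809 = -8766$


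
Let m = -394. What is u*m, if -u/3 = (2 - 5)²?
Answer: 10638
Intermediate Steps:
u = -27 (u = -3*(2 - 5)² = -3*(-3)² = -3*9 = -27)
u*m = -27*(-394) = 10638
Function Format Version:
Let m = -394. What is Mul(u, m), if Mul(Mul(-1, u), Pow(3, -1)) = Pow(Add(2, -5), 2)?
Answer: 10638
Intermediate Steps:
u = -27 (u = Mul(-3, Pow(Add(2, -5), 2)) = Mul(-3, Pow(-3, 2)) = Mul(-3, 9) = -27)
Mul(u, m) = Mul(-27, -394) = 10638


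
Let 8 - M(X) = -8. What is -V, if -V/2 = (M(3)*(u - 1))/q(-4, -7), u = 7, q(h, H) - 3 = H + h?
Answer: -24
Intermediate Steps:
q(h, H) = 3 + H + h (q(h, H) = 3 + (H + h) = 3 + H + h)
M(X) = 16 (M(X) = 8 - 1*(-8) = 8 + 8 = 16)
V = 24 (V = -2*16*(7 - 1)/(3 - 7 - 4) = -2*16*6/(-8) = -(-1)*96/4 = -2*(-12) = 24)
-V = -1*24 = -24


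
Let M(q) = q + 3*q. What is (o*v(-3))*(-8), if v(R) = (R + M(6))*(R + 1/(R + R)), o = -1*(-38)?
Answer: 20216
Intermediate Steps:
M(q) = 4*q
o = 38
v(R) = (24 + R)*(R + 1/(2*R)) (v(R) = (R + 4*6)*(R + 1/(R + R)) = (R + 24)*(R + 1/(2*R)) = (24 + R)*(R + 1/(2*R)))
(o*v(-3))*(-8) = (38*(½ + (-3)² + 12/(-3) + 24*(-3)))*(-8) = (38*(½ + 9 + 12*(-⅓) - 72))*(-8) = (38*(½ + 9 - 4 - 72))*(-8) = (38*(-133/2))*(-8) = -2527*(-8) = 20216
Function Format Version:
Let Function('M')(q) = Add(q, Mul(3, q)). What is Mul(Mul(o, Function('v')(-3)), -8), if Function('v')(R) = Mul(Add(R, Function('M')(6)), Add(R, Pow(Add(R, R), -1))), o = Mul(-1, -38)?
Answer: 20216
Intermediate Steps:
Function('M')(q) = Mul(4, q)
o = 38
Function('v')(R) = Mul(Add(24, R), Add(R, Mul(Rational(1, 2), Pow(R, -1)))) (Function('v')(R) = Mul(Add(R, Mul(4, 6)), Add(R, Pow(Add(R, R), -1))) = Mul(Add(R, 24), Add(R, Pow(Mul(2, R), -1))) = Mul(Add(24, R), Add(R, Mul(Rational(1, 2), Pow(R, -1)))))
Mul(Mul(o, Function('v')(-3)), -8) = Mul(Mul(38, Add(Rational(1, 2), Pow(-3, 2), Mul(12, Pow(-3, -1)), Mul(24, -3))), -8) = Mul(Mul(38, Add(Rational(1, 2), 9, Mul(12, Rational(-1, 3)), -72)), -8) = Mul(Mul(38, Add(Rational(1, 2), 9, -4, -72)), -8) = Mul(Mul(38, Rational(-133, 2)), -8) = Mul(-2527, -8) = 20216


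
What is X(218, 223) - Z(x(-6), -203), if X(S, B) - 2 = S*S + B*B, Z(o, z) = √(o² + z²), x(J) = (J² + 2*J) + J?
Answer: 97255 - √41533 ≈ 97051.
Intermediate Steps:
x(J) = J² + 3*J
X(S, B) = 2 + B² + S² (X(S, B) = 2 + (S*S + B*B) = 2 + (S² + B²) = 2 + (B² + S²) = 2 + B² + S²)
X(218, 223) - Z(x(-6), -203) = (2 + 223² + 218²) - √((-6*(3 - 6))² + (-203)²) = (2 + 49729 + 47524) - √((-6*(-3))² + 41209) = 97255 - √(18² + 41209) = 97255 - √(324 + 41209) = 97255 - √41533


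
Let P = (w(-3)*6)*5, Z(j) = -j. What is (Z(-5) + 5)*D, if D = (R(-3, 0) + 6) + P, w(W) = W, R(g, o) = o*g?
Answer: -840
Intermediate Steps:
R(g, o) = g*o
P = -90 (P = -3*6*5 = -18*5 = -90)
D = -84 (D = (-3*0 + 6) - 90 = (0 + 6) - 90 = 6 - 90 = -84)
(Z(-5) + 5)*D = (-1*(-5) + 5)*(-84) = (5 + 5)*(-84) = 10*(-84) = -840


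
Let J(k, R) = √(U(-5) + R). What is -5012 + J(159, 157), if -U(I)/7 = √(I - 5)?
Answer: -5012 + √(157 - 7*I*√10) ≈ -4999.4 - 0.88114*I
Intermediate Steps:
U(I) = -7*√(-5 + I) (U(I) = -7*√(I - 5) = -7*√(-5 + I))
J(k, R) = √(R - 7*I*√10) (J(k, R) = √(-7*√(-5 - 5) + R) = √(-7*I*√10 + R) = √(R - 7*I*√10))
-5012 + J(159, 157) = -5012 + √(157 - 7*I*√10)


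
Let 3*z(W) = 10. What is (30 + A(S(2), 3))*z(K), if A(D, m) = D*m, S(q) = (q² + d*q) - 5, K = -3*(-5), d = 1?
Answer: 110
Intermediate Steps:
K = 15
z(W) = 10/3 (z(W) = (⅓)*10 = 10/3)
S(q) = -5 + q + q² (S(q) = (q² + 1*q) - 5 = (q² + q) - 5 = (q + q²) - 5 = -5 + q + q²)
(30 + A(S(2), 3))*z(K) = (30 + (-5 + 2 + 2²)*3)*(10/3) = (30 + (-5 + 2 + 4)*3)*(10/3) = (30 + 1*3)*(10/3) = (30 + 3)*(10/3) = 33*(10/3) = 110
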